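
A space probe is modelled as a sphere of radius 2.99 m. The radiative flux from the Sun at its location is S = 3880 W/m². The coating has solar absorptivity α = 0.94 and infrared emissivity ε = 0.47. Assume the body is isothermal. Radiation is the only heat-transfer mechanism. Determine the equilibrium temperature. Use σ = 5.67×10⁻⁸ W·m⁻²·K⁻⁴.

T ≈ 430 K

At equilibrium, absorbed power = emitted power.
Absorbing cross-section = πr² = 28.09 m²; emitting surface = 4πr² = 112.3 m² (ratio 4).
αS·A_cross = εσ·A_surf·T⁴  ⇒  T⁴ = αS/(ε·4σ).
T⁴ = 0.940·3880/(0.47·4·5.67×10⁻⁸) = 3.422×10¹⁰ K⁴.
T = (3.422×10¹⁰)^(1/4).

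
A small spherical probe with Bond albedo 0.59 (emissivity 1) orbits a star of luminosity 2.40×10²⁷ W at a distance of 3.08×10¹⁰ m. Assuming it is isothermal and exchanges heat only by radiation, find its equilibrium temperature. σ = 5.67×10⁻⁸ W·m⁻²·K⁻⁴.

First find the stellar flux at distance d: S = L/(4πd²) = 2.40×10²⁷/(4π·(3.08×10¹⁰)²) = 2.013×10⁵ W/m².
For an isothermal sphere, absorbed (1−a)S·πr² = emitted σ·4πr²·T⁴, so T⁴ = (1−a)S/(4σ).
T⁴ = 0.410·2.013×10⁵/(4·5.67×10⁻⁸) = 3.639×10¹¹ K⁴.

T ≈ 777 K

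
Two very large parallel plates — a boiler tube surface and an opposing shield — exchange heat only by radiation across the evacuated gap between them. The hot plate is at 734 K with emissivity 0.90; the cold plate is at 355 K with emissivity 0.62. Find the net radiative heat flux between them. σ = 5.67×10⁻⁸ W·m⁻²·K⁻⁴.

q ≈ 9020 W/m²

For two infinite grey parallel plates, q = σ(T₁⁴ − T₂⁴)/(1/ε₁ + 1/ε₂ − 1).
T₁⁴ − T₂⁴ = 2.903×10¹¹ − 1.588×10¹⁰ = 2.744×10¹¹ K⁴.
1/ε₁ + 1/ε₂ − 1 = 1.111 + 1.613 − 1 = 1.724.
q = 5.67×10⁻⁸ × 2.744×10¹¹ / 1.724.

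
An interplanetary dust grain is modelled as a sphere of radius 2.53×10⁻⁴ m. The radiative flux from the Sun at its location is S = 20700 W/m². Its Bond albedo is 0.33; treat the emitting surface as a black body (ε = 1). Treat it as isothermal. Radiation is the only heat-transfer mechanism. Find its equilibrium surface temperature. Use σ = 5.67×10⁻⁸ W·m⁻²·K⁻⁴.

At equilibrium, absorbed power = emitted power.
Absorbing cross-section = πr² = 2.011×10⁻⁷ m²; emitting surface = 4πr² = 8.044×10⁻⁷ m² (ratio 4).
(1−a)S·A_cross = εσ·A_surf·T⁴  ⇒  T⁴ = (1−a)S/(4σ).
T⁴ = 0.670·20700/(4·5.67×10⁻⁸) = 6.115×10¹⁰ K⁴.
T = (6.115×10¹⁰)^(1/4).

T ≈ 497 K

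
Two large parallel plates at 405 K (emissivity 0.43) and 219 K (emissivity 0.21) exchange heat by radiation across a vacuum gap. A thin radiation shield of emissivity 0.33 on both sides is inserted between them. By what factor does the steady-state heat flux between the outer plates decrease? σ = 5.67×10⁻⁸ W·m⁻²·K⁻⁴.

Without shield: q₀ = σΔ(T⁴)/(1/ε₁+1/ε₂−1) with denominator 6.087.
With shield the two gaps are in series; the resistances add: (1/ε₁+1/ε_s−1)+(1/ε_s+1/ε₂−1) = 4.356+6.792 = 11.15.
Heat-flux ratio q₀/q = 11.15/6.087.

factor ≈ 1.83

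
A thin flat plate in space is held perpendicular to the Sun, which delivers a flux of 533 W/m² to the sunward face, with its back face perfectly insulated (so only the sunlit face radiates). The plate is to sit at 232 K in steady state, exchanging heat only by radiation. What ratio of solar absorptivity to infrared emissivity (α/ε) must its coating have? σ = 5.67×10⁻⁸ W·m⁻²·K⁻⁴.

α/ε ≈ 0.308

Balance: αS·A = εσ·1A·T⁴ ⇒ α/ε = σT⁴/S.
α/ε = 5.67×10⁻⁸·(232)⁴/533 = 5.67×10⁻⁸·2.897×10⁹/533.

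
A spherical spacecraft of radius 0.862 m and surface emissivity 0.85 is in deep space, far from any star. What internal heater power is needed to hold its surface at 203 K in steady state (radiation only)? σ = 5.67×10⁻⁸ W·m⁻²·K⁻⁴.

P = εσ·4πr²·T⁴.
4πr² = 9.337 m²; T⁴ = 1.698×10⁹ K⁴.
P = 0.85·5.67×10⁻⁸·9.337·1.698×10⁹.

P ≈ 764 W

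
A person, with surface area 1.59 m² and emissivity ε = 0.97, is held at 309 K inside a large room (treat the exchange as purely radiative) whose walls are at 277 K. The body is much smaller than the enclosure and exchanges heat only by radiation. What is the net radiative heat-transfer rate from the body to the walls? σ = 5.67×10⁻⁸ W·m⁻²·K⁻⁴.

P_net ≈ 282 W

For a small grey body in a large enclosure: P_net = εσA(T_body⁴ − T_wall⁴).
A = 1.59 m²; T_body⁴ − T_wall⁴ = 9.117×10⁹ − 5.887×10⁹ = 3.229×10⁹ K⁴.
|P_net| = 0.97·5.67×10⁻⁸·1.590·3.229×10⁹.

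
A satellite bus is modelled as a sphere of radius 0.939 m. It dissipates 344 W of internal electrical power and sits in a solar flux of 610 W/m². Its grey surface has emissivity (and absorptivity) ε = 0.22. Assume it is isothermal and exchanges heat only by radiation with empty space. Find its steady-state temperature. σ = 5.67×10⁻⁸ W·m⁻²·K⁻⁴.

T ≈ 268 K

At steady state, absorbed solar power + internal power = radiated power.
Absorbed: α·S·A_cross = 0.22·610·2.770 = 371.7 W (cross-section πr²).
Total input = 371.7 + 344 = 715.7 W.
Radiated: εσ·A_surf·T⁴ with A_surf = 4πr² = 11.08 m².
T⁴ = 715.7/(0.22·5.67×10⁻⁸·11.08) = 5.179×10⁹ K⁴.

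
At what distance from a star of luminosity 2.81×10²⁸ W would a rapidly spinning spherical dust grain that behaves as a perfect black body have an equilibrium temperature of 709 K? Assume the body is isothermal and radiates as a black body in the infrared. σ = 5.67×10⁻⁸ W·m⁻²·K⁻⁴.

d ≈ 1.98×10¹¹ m

For an isothermal black-emitting sphere, (1−a)S·πr² = σ·4πr²·T⁴ ⇒ S = 4σT⁴/(1−a).
S = 4·5.67×10⁻⁸·(709)⁴/1.00 = 57310 W/m².
Flux falls as S = L/(4πd²), so d = √(L/(4πS)) = √(2.81×10²⁸/(4π·57310)).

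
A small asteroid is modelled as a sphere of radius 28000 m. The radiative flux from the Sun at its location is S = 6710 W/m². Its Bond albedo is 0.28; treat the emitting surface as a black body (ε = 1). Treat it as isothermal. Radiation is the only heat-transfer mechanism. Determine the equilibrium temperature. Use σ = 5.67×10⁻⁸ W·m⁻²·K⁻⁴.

At equilibrium, absorbed power = emitted power.
Absorbing cross-section = πr² = 2.463×10⁹ m²; emitting surface = 4πr² = 9.852×10⁹ m² (ratio 4).
(1−a)S·A_cross = εσ·A_surf·T⁴  ⇒  T⁴ = (1−a)S/(4σ).
T⁴ = 0.720·6710/(4·5.67×10⁻⁸) = 2.130×10¹⁰ K⁴.
T = (2.130×10¹⁰)^(1/4).

T ≈ 382 K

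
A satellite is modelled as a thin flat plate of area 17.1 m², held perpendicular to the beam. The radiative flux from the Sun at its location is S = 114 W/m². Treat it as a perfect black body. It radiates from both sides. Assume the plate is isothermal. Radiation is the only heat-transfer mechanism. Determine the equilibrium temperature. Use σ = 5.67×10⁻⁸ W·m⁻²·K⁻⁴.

At equilibrium, absorbed power = emitted power.
Absorbing cross-section = A = 17.10 m²; emitting surface = 2A = 34.20 m² (ratio 2).
S·A_cross = εσ·A_surf·T⁴  ⇒  T⁴ = S/(2σ).
T⁴ = 1.00·114/(2·5.67×10⁻⁸) = 1.005×10⁹ K⁴.
T = (1.005×10⁹)^(1/4).

T ≈ 178 K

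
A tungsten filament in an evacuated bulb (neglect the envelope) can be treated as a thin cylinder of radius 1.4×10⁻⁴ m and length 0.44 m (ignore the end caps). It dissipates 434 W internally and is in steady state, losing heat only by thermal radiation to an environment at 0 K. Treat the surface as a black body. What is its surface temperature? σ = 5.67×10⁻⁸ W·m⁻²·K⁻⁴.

T ≈ 2110 K

Steady state: internal power = radiated power, P = εσA T⁴.
Radiating area A = 2πrL = 3.870×10⁻⁴ m².
T⁴ = P/(εσA) = 434/(1.0·5.67×10⁻⁸·3.870×10⁻⁴) = 1.978×10¹³ K⁴.
T = (1.978×10¹³)^(1/4).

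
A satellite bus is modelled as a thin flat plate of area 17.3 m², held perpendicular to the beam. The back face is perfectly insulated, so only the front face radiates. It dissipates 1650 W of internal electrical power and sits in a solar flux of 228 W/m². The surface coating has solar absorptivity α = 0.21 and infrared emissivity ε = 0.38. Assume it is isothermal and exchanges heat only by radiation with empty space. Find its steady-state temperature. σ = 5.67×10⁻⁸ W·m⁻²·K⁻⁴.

T ≈ 286 K

At steady state, absorbed solar power + internal power = radiated power.
Absorbed: α·S·A_cross = 0.21·228·17.30 = 828.3 W (cross-section A).
Total input = 828.3 + 1650 = 2478 W.
Radiated: εσ·A_surf·T⁴ with A_surf = A = 17.30 m².
T⁴ = 2478/(0.38·5.67×10⁻⁸·17.30) = 6.649×10⁹ K⁴.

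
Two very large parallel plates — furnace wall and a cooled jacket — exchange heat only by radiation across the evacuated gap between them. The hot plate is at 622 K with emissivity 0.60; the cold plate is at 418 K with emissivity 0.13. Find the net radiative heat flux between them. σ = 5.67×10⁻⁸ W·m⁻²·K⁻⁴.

For two infinite grey parallel plates, q = σ(T₁⁴ − T₂⁴)/(1/ε₁ + 1/ε₂ − 1).
T₁⁴ − T₂⁴ = 1.497×10¹¹ − 3.053×10¹⁰ = 1.192×10¹¹ K⁴.
1/ε₁ + 1/ε₂ − 1 = 1.667 + 7.692 − 1 = 8.359.
q = 5.67×10⁻⁸ × 1.192×10¹¹ / 8.359.

q ≈ 808 W/m²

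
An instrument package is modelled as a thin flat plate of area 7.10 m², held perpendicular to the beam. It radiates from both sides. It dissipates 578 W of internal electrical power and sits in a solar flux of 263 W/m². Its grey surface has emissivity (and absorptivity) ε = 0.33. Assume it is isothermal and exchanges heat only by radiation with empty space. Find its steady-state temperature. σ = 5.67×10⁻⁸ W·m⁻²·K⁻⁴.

T ≈ 259 K

At steady state, absorbed solar power + internal power = radiated power.
Absorbed: α·S·A_cross = 0.33·263·7.100 = 616.2 W (cross-section A).
Total input = 616.2 + 578 = 1194 W.
Radiated: εσ·A_surf·T⁴ with A_surf = 2A = 14.20 m².
T⁴ = 1194/(0.33·5.67×10⁻⁸·14.20) = 4.495×10⁹ K⁴.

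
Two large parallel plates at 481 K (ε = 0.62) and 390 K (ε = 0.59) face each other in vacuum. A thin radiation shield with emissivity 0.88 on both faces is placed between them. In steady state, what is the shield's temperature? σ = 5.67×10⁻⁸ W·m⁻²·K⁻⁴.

In steady state the net flux on the hot side equals that on the cold side.
σ(T₁⁴−T_s⁴)/D₁ = σ(T_s⁴−T₂⁴)/D₂, with D₁ = 1/ε₁+1/ε_s−1 = 1.749, D₂ = 1/ε_s+1/ε₂−1 = 1.831.
Solve for T_s⁴: T_s⁴ = (D₂·T₁⁴ + D₁·T₂⁴)/(D₁+D₂) = 3.868×10¹⁰ K⁴.

T_s ≈ 443 K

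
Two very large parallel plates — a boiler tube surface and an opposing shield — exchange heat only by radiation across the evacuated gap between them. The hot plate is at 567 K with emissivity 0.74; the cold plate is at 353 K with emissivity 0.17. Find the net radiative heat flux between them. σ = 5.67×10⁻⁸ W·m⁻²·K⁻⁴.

For two infinite grey parallel plates, q = σ(T₁⁴ − T₂⁴)/(1/ε₁ + 1/ε₂ − 1).
T₁⁴ − T₂⁴ = 1.034×10¹¹ − 1.553×10¹⁰ = 8.783×10¹⁰ K⁴.
1/ε₁ + 1/ε₂ − 1 = 1.351 + 5.882 − 1 = 6.234.
q = 5.67×10⁻⁸ × 8.783×10¹⁰ / 6.234.

q ≈ 799 W/m²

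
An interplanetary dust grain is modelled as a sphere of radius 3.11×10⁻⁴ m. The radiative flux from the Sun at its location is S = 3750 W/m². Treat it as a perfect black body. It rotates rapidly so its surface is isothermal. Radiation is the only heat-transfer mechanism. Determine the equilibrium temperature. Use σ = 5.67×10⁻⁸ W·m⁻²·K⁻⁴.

At equilibrium, absorbed power = emitted power.
Absorbing cross-section = πr² = 3.039×10⁻⁷ m²; emitting surface = 4πr² = 1.215×10⁻⁶ m² (ratio 4).
S·A_cross = εσ·A_surf·T⁴  ⇒  T⁴ = S/(4σ).
T⁴ = 1.00·3750/(4·5.67×10⁻⁸) = 1.653×10¹⁰ K⁴.
T = (1.653×10¹⁰)^(1/4).

T ≈ 359 K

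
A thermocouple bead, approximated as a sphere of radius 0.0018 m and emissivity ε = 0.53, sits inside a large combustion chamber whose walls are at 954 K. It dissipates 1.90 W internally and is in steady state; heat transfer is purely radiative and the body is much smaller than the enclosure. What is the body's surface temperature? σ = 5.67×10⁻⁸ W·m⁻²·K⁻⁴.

T ≈ 1240 K

For a small grey body in a large enclosure, net radiated power = εσA(T⁴ − T_w⁴).
Steady state: P = εσA(T⁴ − T_w⁴) with A = 4πr² = 4.072×10⁻⁵ m².
T⁴ = P/(εσA) + T_w⁴ = 1.90/(0.53·5.67×10⁻⁸·4.072×10⁻⁵) + (954)⁴
    = 1.553×10¹² + 8.283×10¹¹ = 2.381×10¹² K⁴.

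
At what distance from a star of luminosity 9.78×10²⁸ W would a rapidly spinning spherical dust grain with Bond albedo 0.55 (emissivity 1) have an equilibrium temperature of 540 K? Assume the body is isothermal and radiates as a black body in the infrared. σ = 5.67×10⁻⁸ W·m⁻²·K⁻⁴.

For an isothermal black-emitting sphere, (1−a)S·πr² = σ·4πr²·T⁴ ⇒ S = 4σT⁴/(1−a).
S = 4·5.67×10⁻⁸·(540)⁴/0.450 = 42860 W/m².
Flux falls as S = L/(4πd²), so d = √(L/(4πS)) = √(9.78×10²⁸/(4π·42860)).

d ≈ 4.26×10¹¹ m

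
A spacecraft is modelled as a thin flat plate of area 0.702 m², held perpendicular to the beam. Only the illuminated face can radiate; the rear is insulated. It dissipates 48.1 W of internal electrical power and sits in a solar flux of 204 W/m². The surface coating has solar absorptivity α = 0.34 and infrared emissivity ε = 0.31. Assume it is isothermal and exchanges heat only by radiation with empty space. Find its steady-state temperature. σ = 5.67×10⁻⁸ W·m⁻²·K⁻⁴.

At steady state, absorbed solar power + internal power = radiated power.
Absorbed: α·S·A_cross = 0.34·204·0.7020 = 48.69 W (cross-section A).
Total input = 48.69 + 48.1 = 96.79 W.
Radiated: εσ·A_surf·T⁴ with A_surf = A = 0.7020 m².
T⁴ = 96.79/(0.31·5.67×10⁻⁸·0.7020) = 7.844×10⁹ K⁴.

T ≈ 298 K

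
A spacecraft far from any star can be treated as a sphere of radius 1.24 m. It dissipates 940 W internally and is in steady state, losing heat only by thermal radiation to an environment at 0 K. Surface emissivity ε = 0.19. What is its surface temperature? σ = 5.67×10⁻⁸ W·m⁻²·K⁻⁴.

T ≈ 259 K

Steady state: internal power = radiated power, P = εσA T⁴.
Radiating area A = 4πr² = 19.32 m².
T⁴ = P/(εσA) = 940/(0.19·5.67×10⁻⁸·19.32) = 4.516×10⁹ K⁴.
T = (4.516×10⁹)^(1/4).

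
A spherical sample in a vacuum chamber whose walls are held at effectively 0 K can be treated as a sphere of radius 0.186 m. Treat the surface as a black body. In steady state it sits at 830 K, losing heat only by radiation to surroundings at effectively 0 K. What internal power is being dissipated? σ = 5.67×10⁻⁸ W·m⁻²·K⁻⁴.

Steady state: P = εσA T⁴.
A = 4πr² = 0.4347 m²; T⁴ = (830)⁴ = 4.746×10¹¹ K⁴.
P = 1.0 × 5.67×10⁻⁸ × 0.4347 × 4.746×10¹¹.

P ≈ 11700 W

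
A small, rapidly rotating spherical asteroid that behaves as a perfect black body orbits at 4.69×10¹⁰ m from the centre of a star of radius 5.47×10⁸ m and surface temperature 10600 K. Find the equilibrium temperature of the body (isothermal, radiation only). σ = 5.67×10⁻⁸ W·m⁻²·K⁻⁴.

The star's surface emits σT_*⁴; at distance d the flux is S = σT_*⁴(R_*/d)².
S = 5.67×10⁻⁸·(10600)⁴·(5.47×10⁸/4.69×10¹⁰)² = 97370 W/m².
For an isothermal sphere T⁴ = (1−a)S/(4σ) = 4.293×10¹¹ K⁴.

T ≈ 809 K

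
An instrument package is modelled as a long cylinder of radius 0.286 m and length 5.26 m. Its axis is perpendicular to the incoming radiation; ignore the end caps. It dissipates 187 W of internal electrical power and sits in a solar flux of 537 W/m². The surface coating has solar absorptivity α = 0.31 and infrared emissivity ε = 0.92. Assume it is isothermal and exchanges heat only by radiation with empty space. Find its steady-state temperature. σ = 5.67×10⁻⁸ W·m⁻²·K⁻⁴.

T ≈ 193 K

At steady state, absorbed solar power + internal power = radiated power.
Absorbed: α·S·A_cross = 0.31·537·3.009 = 500.9 W (cross-section 2rL).
Total input = 500.9 + 187 = 687.9 W.
Radiated: εσ·A_surf·T⁴ with A_surf = 2πrL = 9.452 m².
T⁴ = 687.9/(0.92·5.67×10⁻⁸·9.452) = 1.395×10⁹ K⁴.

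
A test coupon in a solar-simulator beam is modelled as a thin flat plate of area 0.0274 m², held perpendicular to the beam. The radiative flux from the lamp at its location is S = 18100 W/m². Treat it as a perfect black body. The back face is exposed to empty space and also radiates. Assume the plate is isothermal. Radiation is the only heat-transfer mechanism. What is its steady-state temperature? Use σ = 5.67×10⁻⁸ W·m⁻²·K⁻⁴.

T ≈ 632 K

At equilibrium, absorbed power = emitted power.
Absorbing cross-section = A = 0.02740 m²; emitting surface = 2A = 0.05480 m² (ratio 2).
S·A_cross = εσ·A_surf·T⁴  ⇒  T⁴ = S/(2σ).
T⁴ = 1.00·18100/(2·5.67×10⁻⁸) = 1.596×10¹¹ K⁴.
T = (1.596×10¹¹)^(1/4).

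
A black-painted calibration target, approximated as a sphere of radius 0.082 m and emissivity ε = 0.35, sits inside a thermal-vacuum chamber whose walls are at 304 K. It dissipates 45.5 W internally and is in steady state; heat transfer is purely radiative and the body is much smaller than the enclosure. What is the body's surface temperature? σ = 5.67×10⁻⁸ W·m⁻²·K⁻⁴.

T ≈ 435 K

For a small grey body in a large enclosure, net radiated power = εσA(T⁴ − T_w⁴).
Steady state: P = εσA(T⁴ − T_w⁴) with A = 4πr² = 0.08450 m².
T⁴ = P/(εσA) + T_w⁴ = 45.5/(0.35·5.67×10⁻⁸·0.08450) + (304)⁴
    = 2.713×10¹⁰ + 8.541×10⁹ = 3.568×10¹⁰ K⁴.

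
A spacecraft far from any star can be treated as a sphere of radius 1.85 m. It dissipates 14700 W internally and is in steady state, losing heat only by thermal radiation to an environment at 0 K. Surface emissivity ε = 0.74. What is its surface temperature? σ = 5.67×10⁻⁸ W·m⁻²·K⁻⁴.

Steady state: internal power = radiated power, P = εσA T⁴.
Radiating area A = 4πr² = 43.01 m².
T⁴ = P/(εσA) = 14700/(0.74·5.67×10⁻⁸·43.01) = 8.146×10⁹ K⁴.
T = (8.146×10⁹)^(1/4).

T ≈ 300 K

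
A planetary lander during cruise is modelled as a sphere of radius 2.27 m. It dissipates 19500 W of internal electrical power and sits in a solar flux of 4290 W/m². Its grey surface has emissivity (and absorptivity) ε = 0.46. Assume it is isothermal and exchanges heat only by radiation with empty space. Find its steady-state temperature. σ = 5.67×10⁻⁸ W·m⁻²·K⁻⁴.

T ≈ 418 K

At steady state, absorbed solar power + internal power = radiated power.
Absorbed: α·S·A_cross = 0.46·4290·16.19 = 31950 W (cross-section πr²).
Total input = 31950 + 19500 = 51450 W.
Radiated: εσ·A_surf·T⁴ with A_surf = 4πr² = 64.75 m².
T⁴ = 51450/(0.46·5.67×10⁻⁸·64.75) = 3.046×10¹⁰ K⁴.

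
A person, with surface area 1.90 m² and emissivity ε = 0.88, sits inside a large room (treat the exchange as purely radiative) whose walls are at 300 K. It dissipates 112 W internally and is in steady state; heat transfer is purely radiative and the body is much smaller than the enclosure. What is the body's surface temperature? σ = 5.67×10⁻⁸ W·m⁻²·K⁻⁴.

T ≈ 310 K

For a small grey body in a large enclosure, net radiated power = εσA(T⁴ − T_w⁴).
Steady state: P = εσA(T⁴ − T_w⁴) with A = 1.90 m².
T⁴ = P/(εσA) + T_w⁴ = 112/(0.88·5.67×10⁻⁸·1.900) + (300)⁴
    = 1.181×10⁹ + 8.100×10⁹ = 9.281×10⁹ K⁴.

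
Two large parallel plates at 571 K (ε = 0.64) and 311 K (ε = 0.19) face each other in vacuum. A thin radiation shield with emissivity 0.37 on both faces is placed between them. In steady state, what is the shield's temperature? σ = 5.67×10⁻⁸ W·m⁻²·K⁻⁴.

In steady state the net flux on the hot side equals that on the cold side.
σ(T₁⁴−T_s⁴)/D₁ = σ(T_s⁴−T₂⁴)/D₂, with D₁ = 1/ε₁+1/ε_s−1 = 3.265, D₂ = 1/ε_s+1/ε₂−1 = 6.966.
Solve for T_s⁴: T_s⁴ = (D₂·T₁⁴ + D₁·T₂⁴)/(D₁+D₂) = 7.536×10¹⁰ K⁴.

T_s ≈ 524 K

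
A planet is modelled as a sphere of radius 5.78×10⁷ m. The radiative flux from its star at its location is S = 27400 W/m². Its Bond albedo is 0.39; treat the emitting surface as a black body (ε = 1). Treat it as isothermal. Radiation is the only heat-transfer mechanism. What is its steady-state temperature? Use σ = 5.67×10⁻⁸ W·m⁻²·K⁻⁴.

At equilibrium, absorbed power = emitted power.
Absorbing cross-section = πr² = 1.050×10¹⁶ m²; emitting surface = 4πr² = 4.198×10¹⁶ m² (ratio 4).
(1−a)S·A_cross = εσ·A_surf·T⁴  ⇒  T⁴ = (1−a)S/(4σ).
T⁴ = 0.610·27400/(4·5.67×10⁻⁸) = 7.369×10¹⁰ K⁴.
T = (7.369×10¹⁰)^(1/4).

T ≈ 521 K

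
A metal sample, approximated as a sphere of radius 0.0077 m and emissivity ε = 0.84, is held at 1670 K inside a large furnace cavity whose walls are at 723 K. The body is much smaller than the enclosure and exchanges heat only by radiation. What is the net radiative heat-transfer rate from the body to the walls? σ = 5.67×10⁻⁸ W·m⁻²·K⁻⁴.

For a small grey body in a large enclosure: P_net = εσA(T_body⁴ − T_wall⁴).
A = 4πr² = 7.451×10⁻⁴ m²; T_body⁴ − T_wall⁴ = 7.778×10¹² − 2.732×10¹¹ = 7.505×10¹² K⁴.
|P_net| = 0.84·5.67×10⁻⁸·7.451×10⁻⁴·7.505×10¹².

P_net ≈ 266 W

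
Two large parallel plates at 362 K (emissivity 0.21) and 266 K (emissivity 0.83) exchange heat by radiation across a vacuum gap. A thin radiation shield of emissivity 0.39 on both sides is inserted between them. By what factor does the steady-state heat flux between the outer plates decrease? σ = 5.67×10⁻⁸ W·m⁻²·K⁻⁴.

factor ≈ 1.83

Without shield: q₀ = σΔ(T⁴)/(1/ε₁+1/ε₂−1) with denominator 4.967.
With shield the two gaps are in series; the resistances add: (1/ε₁+1/ε_s−1)+(1/ε_s+1/ε₂−1) = 6.326+2.769 = 9.095.
Heat-flux ratio q₀/q = 9.095/4.967.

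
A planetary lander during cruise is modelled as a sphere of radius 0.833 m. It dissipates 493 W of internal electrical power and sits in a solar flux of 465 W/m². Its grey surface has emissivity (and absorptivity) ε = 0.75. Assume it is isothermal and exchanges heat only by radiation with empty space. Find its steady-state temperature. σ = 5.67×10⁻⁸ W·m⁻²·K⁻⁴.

At steady state, absorbed solar power + internal power = radiated power.
Absorbed: α·S·A_cross = 0.75·465·2.180 = 760.2 W (cross-section πr²).
Total input = 760.2 + 493 = 1253 W.
Radiated: εσ·A_surf·T⁴ with A_surf = 4πr² = 8.720 m².
T⁴ = 1253/(0.75·5.67×10⁻⁸·8.720) = 3.380×10⁹ K⁴.

T ≈ 241 K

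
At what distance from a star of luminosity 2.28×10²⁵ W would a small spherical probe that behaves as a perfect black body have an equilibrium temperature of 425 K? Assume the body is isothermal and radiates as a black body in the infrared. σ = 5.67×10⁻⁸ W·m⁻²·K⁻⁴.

d ≈ 1.57×10¹⁰ m

For an isothermal black-emitting sphere, (1−a)S·πr² = σ·4πr²·T⁴ ⇒ S = 4σT⁴/(1−a).
S = 4·5.67×10⁻⁸·(425)⁴/1.00 = 7399 W/m².
Flux falls as S = L/(4πd²), so d = √(L/(4πS)) = √(2.28×10²⁵/(4π·7399)).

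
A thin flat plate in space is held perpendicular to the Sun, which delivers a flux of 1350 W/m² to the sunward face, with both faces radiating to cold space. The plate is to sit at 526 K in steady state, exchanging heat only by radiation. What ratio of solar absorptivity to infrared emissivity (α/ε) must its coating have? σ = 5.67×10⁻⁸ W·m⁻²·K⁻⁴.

α/ε ≈ 6.43

Balance: αS·A = εσ·2A·T⁴ ⇒ α/ε = 2σT⁴/S.
α/ε = 2·5.67×10⁻⁸·(526)⁴/1350 = 2·5.67×10⁻⁸·7.655×10¹⁰/1350.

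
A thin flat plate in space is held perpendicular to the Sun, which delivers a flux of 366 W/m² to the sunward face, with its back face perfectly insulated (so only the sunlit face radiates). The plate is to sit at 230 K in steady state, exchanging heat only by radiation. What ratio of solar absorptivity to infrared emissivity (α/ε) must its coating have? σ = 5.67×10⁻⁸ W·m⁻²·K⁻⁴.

α/ε ≈ 0.434

Balance: αS·A = εσ·1A·T⁴ ⇒ α/ε = σT⁴/S.
α/ε = 5.67×10⁻⁸·(230)⁴/366 = 5.67×10⁻⁸·2.798×10⁹/366.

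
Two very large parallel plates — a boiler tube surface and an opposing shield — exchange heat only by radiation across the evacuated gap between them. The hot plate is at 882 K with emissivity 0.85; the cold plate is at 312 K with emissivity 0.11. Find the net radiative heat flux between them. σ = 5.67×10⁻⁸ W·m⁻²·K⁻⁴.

For two infinite grey parallel plates, q = σ(T₁⁴ − T₂⁴)/(1/ε₁ + 1/ε₂ − 1).
T₁⁴ − T₂⁴ = 6.052×10¹¹ − 9.476×10⁹ = 5.957×10¹¹ K⁴.
1/ε₁ + 1/ε₂ − 1 = 1.176 + 9.091 − 1 = 9.267.
q = 5.67×10⁻⁸ × 5.957×10¹¹ / 9.267.

q ≈ 3640 W/m²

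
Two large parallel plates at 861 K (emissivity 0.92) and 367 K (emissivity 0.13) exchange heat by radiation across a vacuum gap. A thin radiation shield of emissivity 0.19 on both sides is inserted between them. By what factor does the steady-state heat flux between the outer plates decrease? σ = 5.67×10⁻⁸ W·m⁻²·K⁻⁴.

factor ≈ 2.22

Without shield: q₀ = σΔ(T⁴)/(1/ε₁+1/ε₂−1) with denominator 7.779.
With shield the two gaps are in series; the resistances add: (1/ε₁+1/ε_s−1)+(1/ε_s+1/ε₂−1) = 5.350+11.96 = 17.31.
Heat-flux ratio q₀/q = 17.31/7.779.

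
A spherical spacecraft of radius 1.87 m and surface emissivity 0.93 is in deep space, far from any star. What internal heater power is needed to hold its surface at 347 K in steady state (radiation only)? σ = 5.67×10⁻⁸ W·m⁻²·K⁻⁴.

P = εσ·4πr²·T⁴.
4πr² = 43.94 m²; T⁴ = 1.450×10¹⁰ K⁴.
P = 0.93·5.67×10⁻⁸·43.94·1.450×10¹⁰.

P ≈ 33600 W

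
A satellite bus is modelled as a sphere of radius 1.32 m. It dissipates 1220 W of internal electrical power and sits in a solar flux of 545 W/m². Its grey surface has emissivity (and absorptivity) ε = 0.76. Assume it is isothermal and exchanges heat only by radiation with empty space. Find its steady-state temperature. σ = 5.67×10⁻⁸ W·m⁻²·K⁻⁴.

T ≈ 247 K

At steady state, absorbed solar power + internal power = radiated power.
Absorbed: α·S·A_cross = 0.76·545·5.474 = 2267 W (cross-section πr²).
Total input = 2267 + 1220 = 3487 W.
Radiated: εσ·A_surf·T⁴ with A_surf = 4πr² = 21.90 m².
T⁴ = 3487/(0.76·5.67×10⁻⁸·21.90) = 3.696×10⁹ K⁴.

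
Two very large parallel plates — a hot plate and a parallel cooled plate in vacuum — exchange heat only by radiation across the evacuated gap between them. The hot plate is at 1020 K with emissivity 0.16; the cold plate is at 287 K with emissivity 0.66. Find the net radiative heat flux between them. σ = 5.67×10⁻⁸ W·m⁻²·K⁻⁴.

For two infinite grey parallel plates, q = σ(T₁⁴ − T₂⁴)/(1/ε₁ + 1/ε₂ − 1).
T₁⁴ − T₂⁴ = 1.082×10¹² − 6.785×10⁹ = 1.076×10¹² K⁴.
1/ε₁ + 1/ε₂ − 1 = 6.250 + 1.515 − 1 = 6.765.
q = 5.67×10⁻⁸ × 1.076×10¹² / 6.765.

q ≈ 9020 W/m²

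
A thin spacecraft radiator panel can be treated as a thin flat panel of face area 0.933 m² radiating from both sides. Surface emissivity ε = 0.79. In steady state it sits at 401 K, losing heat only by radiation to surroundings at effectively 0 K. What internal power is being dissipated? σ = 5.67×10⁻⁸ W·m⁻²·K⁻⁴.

Steady state: P = εσA T⁴.
A = 2·0.933 = 1.866 m²; T⁴ = (401)⁴ = 2.586×10¹⁰ K⁴.
P = 0.79 × 5.67×10⁻⁸ × 1.866 × 2.586×10¹⁰.

P ≈ 2160 W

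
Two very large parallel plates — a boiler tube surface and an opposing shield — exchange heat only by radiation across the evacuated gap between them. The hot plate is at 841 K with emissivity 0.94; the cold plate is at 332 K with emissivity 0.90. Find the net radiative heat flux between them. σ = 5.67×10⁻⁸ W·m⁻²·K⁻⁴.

For two infinite grey parallel plates, q = σ(T₁⁴ − T₂⁴)/(1/ε₁ + 1/ε₂ − 1).
T₁⁴ − T₂⁴ = 5.002×10¹¹ − 1.215×10¹⁰ = 4.881×10¹¹ K⁴.
1/ε₁ + 1/ε₂ − 1 = 1.064 + 1.111 − 1 = 1.175.
q = 5.67×10⁻⁸ × 4.881×10¹¹ / 1.175.

q ≈ 23600 W/m²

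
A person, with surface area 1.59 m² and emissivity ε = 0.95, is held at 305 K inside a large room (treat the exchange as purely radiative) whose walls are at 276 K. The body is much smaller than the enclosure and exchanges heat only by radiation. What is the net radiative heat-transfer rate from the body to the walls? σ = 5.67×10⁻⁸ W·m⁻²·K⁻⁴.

For a small grey body in a large enclosure: P_net = εσA(T_body⁴ − T_wall⁴).
A = 1.59 m²; T_body⁴ − T_wall⁴ = 8.654×10⁹ − 5.803×10⁹ = 2.851×10⁹ K⁴.
|P_net| = 0.95·5.67×10⁻⁸·1.590·2.851×10⁹.

P_net ≈ 244 W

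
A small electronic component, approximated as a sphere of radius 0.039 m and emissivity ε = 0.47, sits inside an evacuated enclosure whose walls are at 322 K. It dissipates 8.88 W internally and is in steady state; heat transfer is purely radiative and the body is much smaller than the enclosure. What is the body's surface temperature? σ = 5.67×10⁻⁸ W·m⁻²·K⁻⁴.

For a small grey body in a large enclosure, net radiated power = εσA(T⁴ − T_w⁴).
Steady state: P = εσA(T⁴ − T_w⁴) with A = 4πr² = 0.01911 m².
T⁴ = P/(εσA) + T_w⁴ = 8.88/(0.47·5.67×10⁻⁸·0.01911) + (322)⁴
    = 1.743×10¹⁰ + 1.075×10¹⁰ = 2.818×10¹⁰ K⁴.

T ≈ 410 K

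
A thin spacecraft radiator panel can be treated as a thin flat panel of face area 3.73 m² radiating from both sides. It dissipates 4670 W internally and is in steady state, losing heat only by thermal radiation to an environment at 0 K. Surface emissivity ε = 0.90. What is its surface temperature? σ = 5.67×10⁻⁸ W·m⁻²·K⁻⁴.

Steady state: internal power = radiated power, P = εσA T⁴.
Radiating area A = 2·3.73 = 7.460 m².
T⁴ = P/(εσA) = 4670/(0.90·5.67×10⁻⁸·7.460) = 1.227×10¹⁰ K⁴.
T = (1.227×10¹⁰)^(1/4).

T ≈ 333 K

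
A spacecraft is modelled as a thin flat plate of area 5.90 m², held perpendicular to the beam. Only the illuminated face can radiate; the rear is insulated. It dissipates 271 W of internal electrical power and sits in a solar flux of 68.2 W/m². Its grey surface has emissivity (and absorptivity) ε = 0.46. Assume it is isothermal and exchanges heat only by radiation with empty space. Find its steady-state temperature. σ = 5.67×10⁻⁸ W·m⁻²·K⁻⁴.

T ≈ 233 K

At steady state, absorbed solar power + internal power = radiated power.
Absorbed: α·S·A_cross = 0.46·68.2·5.900 = 185.1 W (cross-section A).
Total input = 185.1 + 271 = 456.1 W.
Radiated: εσ·A_surf·T⁴ with A_surf = A = 5.900 m².
T⁴ = 456.1/(0.46·5.67×10⁻⁸·5.900) = 2.964×10⁹ K⁴.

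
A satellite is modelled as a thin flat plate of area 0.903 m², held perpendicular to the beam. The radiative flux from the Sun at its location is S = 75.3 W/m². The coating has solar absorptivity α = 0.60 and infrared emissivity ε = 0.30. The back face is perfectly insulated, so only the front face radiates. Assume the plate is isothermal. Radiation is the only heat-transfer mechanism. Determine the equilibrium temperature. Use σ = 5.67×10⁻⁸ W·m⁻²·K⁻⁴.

At equilibrium, absorbed power = emitted power.
Absorbing cross-section = A = 0.9030 m²; emitting surface = A = 0.9030 m² (ratio 1).
αS·A_cross = εσ·A_surf·T⁴  ⇒  T⁴ = αS/(ε·1σ).
T⁴ = 0.600·75.3/(0.30·1·5.67×10⁻⁸) = 2.656×10⁹ K⁴.
T = (2.656×10⁹)^(1/4).

T ≈ 227 K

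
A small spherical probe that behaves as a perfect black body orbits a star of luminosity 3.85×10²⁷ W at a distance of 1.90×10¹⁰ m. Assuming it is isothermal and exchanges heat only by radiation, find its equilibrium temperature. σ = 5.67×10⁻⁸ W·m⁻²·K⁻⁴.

First find the stellar flux at distance d: S = L/(4πd²) = 3.85×10²⁷/(4π·(1.90×10¹⁰)²) = 8.487×10⁵ W/m².
For an isothermal sphere, absorbed (1−a)S·πr² = emitted σ·4πr²·T⁴, so T⁴ = (1−a)S/(4σ).
T⁴ = 1.00·8.487×10⁵/(4·5.67×10⁻⁸) = 3.742×10¹² K⁴.

T ≈ 1390 K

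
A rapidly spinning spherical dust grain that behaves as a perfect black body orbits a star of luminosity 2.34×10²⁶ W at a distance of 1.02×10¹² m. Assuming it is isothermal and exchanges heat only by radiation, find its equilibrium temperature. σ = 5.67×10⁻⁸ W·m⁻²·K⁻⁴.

First find the stellar flux at distance d: S = L/(4πd²) = 2.34×10²⁶/(4π·(1.02×10¹²)²) = 17.90 W/m².
For an isothermal sphere, absorbed (1−a)S·πr² = emitted σ·4πr²·T⁴, so T⁴ = (1−a)S/(4σ).
T⁴ = 1.00·17.90/(4·5.67×10⁻⁸) = 7.892×10⁷ K⁴.

T ≈ 94.3 K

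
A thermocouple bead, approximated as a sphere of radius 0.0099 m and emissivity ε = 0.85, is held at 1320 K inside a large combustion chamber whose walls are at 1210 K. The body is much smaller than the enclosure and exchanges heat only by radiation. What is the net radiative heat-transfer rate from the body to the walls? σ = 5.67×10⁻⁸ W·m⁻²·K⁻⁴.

P_net ≈ 53.0 W

For a small grey body in a large enclosure: P_net = εσA(T_body⁴ − T_wall⁴).
A = 4πr² = 0.001232 m²; T_body⁴ − T_wall⁴ = 3.036×10¹² − 2.144×10¹² = 8.924×10¹¹ K⁴.
|P_net| = 0.85·5.67×10⁻⁸·0.001232·8.924×10¹¹.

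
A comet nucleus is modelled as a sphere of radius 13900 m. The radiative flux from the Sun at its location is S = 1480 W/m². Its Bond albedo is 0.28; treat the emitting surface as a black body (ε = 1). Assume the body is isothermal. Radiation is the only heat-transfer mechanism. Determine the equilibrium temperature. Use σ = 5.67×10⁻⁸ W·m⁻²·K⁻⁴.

At equilibrium, absorbed power = emitted power.
Absorbing cross-section = πr² = 6.070×10⁸ m²; emitting surface = 4πr² = 2.428×10⁹ m² (ratio 4).
(1−a)S·A_cross = εσ·A_surf·T⁴  ⇒  T⁴ = (1−a)S/(4σ).
T⁴ = 0.720·1480/(4·5.67×10⁻⁸) = 4.698×10⁹ K⁴.
T = (4.698×10⁹)^(1/4).

T ≈ 262 K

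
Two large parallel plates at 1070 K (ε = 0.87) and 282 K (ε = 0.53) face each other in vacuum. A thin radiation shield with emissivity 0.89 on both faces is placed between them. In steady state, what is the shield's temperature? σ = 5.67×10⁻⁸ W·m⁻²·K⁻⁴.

In steady state the net flux on the hot side equals that on the cold side.
σ(T₁⁴−T_s⁴)/D₁ = σ(T_s⁴−T₂⁴)/D₂, with D₁ = 1/ε₁+1/ε_s−1 = 1.273, D₂ = 1/ε_s+1/ε₂−1 = 2.010.
Solve for T_s⁴: T_s⁴ = (D₂·T₁⁴ + D₁·T₂⁴)/(D₁+D₂) = 8.050×10¹¹ K⁴.

T_s ≈ 947 K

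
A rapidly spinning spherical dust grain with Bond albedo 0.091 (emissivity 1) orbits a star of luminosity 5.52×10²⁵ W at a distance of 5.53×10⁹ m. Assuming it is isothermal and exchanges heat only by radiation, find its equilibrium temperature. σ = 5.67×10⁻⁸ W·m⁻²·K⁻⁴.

First find the stellar flux at distance d: S = L/(4πd²) = 5.52×10²⁵/(4π·(5.53×10⁹)²) = 1.436×10⁵ W/m².
For an isothermal sphere, absorbed (1−a)S·πr² = emitted σ·4πr²·T⁴, so T⁴ = (1−a)S/(4σ).
T⁴ = 0.909·1.436×10⁵/(4·5.67×10⁻⁸) = 5.757×10¹¹ K⁴.

T ≈ 871 K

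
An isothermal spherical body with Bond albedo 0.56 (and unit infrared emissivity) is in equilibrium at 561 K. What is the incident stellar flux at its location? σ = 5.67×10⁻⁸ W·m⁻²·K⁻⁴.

S ≈ 51100 W/m²

(1−a)S·πr² = σ·4πr²·T⁴ ⇒ S = 4σT⁴/(1−a).
S = 4·5.67×10⁻⁸·9.905×10¹⁰/0.440.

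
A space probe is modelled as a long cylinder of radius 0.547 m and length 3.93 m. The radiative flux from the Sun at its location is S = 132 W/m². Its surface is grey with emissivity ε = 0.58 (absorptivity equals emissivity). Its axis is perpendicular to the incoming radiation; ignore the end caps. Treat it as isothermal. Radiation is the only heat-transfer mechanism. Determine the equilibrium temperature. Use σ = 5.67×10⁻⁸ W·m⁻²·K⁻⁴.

At equilibrium, absorbed power = emitted power.
Absorbing cross-section = 2rL = 4.299 m²; emitting surface = 2πrL = 13.51 m² (ratio π).
εS·A_cross = εσ·A_surf·T⁴  ⇒  T⁴ = S/(πσ)   (ε cancels).
T⁴ = 132/(π·5.67×10⁻⁸) = 7.410×10⁸ K⁴.
T = (7.410×10⁸)^(1/4).

T ≈ 165 K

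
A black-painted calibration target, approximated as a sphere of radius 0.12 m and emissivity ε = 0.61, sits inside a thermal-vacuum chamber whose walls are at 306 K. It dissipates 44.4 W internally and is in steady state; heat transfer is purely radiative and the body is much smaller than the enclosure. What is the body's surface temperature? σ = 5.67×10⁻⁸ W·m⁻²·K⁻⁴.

For a small grey body in a large enclosure, net radiated power = εσA(T⁴ − T_w⁴).
Steady state: P = εσA(T⁴ − T_w⁴) with A = 4πr² = 0.1810 m².
T⁴ = P/(εσA) + T_w⁴ = 44.4/(0.61·5.67×10⁻⁸·0.1810) + (306)⁴
    = 7.094×10⁹ + 8.768×10⁹ = 1.586×10¹⁰ K⁴.

T ≈ 355 K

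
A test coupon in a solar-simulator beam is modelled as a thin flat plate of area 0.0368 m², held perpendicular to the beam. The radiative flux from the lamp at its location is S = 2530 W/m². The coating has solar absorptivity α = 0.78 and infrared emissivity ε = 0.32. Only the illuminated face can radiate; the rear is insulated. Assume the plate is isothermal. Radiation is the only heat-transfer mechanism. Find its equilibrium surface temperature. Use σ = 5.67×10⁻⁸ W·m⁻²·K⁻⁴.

At equilibrium, absorbed power = emitted power.
Absorbing cross-section = A = 0.03680 m²; emitting surface = A = 0.03680 m² (ratio 1).
αS·A_cross = εσ·A_surf·T⁴  ⇒  T⁴ = αS/(ε·1σ).
T⁴ = 0.780·2530/(0.32·1·5.67×10⁻⁸) = 1.088×10¹¹ K⁴.
T = (1.088×10¹¹)^(1/4).

T ≈ 574 K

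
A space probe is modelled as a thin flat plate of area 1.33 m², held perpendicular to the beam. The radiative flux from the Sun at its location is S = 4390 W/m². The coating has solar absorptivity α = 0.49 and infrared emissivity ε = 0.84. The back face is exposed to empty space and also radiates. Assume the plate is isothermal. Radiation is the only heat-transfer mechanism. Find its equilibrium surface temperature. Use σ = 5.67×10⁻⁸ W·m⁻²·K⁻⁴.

T ≈ 388 K

At equilibrium, absorbed power = emitted power.
Absorbing cross-section = A = 1.330 m²; emitting surface = 2A = 2.660 m² (ratio 2).
αS·A_cross = εσ·A_surf·T⁴  ⇒  T⁴ = αS/(ε·2σ).
T⁴ = 0.490·4390/(0.84·2·5.67×10⁻⁸) = 2.258×10¹⁰ K⁴.
T = (2.258×10¹⁰)^(1/4).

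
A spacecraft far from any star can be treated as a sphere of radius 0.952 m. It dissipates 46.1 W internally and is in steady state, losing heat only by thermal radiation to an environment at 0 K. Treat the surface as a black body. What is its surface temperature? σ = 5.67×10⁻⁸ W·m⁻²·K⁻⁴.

Steady state: internal power = radiated power, P = εσA T⁴.
Radiating area A = 4πr² = 11.39 m².
T⁴ = P/(εσA) = 46.1/(1.0·5.67×10⁻⁸·11.39) = 7.139×10⁷ K⁴.
T = (7.139×10⁷)^(1/4).

T ≈ 91.9 K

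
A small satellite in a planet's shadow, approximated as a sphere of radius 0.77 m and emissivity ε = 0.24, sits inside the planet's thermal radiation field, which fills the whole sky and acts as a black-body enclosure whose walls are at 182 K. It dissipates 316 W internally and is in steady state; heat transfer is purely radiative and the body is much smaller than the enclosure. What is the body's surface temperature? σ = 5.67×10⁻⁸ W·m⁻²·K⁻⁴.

T ≈ 255 K

For a small grey body in a large enclosure, net radiated power = εσA(T⁴ − T_w⁴).
Steady state: P = εσA(T⁴ − T_w⁴) with A = 4πr² = 7.451 m².
T⁴ = P/(εσA) + T_w⁴ = 316/(0.24·5.67×10⁻⁸·7.451) + (182)⁴
    = 3.117×10⁹ + 1.097×10⁹ = 4.214×10⁹ K⁴.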